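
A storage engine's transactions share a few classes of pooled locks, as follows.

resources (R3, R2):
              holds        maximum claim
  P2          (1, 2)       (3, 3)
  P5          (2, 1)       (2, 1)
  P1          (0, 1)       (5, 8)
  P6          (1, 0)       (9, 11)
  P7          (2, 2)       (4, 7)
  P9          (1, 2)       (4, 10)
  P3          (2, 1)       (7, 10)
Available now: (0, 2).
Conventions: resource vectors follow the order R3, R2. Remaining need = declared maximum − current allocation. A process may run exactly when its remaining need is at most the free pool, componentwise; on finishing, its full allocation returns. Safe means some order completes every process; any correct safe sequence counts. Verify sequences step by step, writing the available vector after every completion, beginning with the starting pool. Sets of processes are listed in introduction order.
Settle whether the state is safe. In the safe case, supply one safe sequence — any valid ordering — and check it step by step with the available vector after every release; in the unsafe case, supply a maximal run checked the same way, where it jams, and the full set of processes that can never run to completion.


SAFE, for example via the order P5, P2, P7, P1, P9, P3, P6.
Key observation: P2 is the earliest step where a requested resource binds exactly: need (2, 1), pool (2, 3) at its turn.
Step-by-step check:
  pool = (0, 2)
  run P5 (needs (0, 0), free (0, 2)); after release of (2, 1) the pool is (2, 3)
  run P2 (needs (2, 1), free (2, 3)); after release of (1, 2) the pool is (3, 5)
  run P7 (needs (2, 5), free (3, 5)); after release of (2, 2) the pool is (5, 7)
  run P1 (needs (5, 7), free (5, 7)); after release of (0, 1) the pool is (5, 8)
  run P9 (needs (3, 8), free (5, 8)); after release of (1, 2) the pool is (6, 10)
  run P3 (needs (5, 9), free (6, 10)); after release of (2, 1) the pool is (8, 11)
  run P6 (needs (8, 11), free (8, 11)); after release of (1, 0) the pool is (9, 11)


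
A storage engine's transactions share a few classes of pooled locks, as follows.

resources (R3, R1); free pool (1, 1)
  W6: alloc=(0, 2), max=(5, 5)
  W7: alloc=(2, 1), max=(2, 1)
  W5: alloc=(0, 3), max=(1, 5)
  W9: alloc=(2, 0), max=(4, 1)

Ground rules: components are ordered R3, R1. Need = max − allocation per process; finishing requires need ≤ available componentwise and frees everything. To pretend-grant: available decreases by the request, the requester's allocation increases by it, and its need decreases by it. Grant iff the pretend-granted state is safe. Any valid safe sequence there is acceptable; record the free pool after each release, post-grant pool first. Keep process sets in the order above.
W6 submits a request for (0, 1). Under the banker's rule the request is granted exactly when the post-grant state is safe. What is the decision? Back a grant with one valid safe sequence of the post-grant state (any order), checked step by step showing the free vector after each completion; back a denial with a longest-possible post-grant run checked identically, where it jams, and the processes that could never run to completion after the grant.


DENY. Granting would leave the state unsafe.
Key observation: R1 is the bottleneck — with W7, W9 done the pool holds (5, 1), short of every remaining need.
After a pretend grant, a maximal execution: W7, W9 — then nothing else fits. Step-by-step check:
  pool = (1, 0)
  W7: need (0, 0) fits (1, 0); releases (2, 1), pool now (3, 1)
  W9: need (2, 1) fits (3, 1); releases (2, 0), pool now (5, 1)
  W6 still needs (5, 2) but only (5, 1) is free — short on R1
  W5 still needs (1, 2) but only (5, 1) is free — short on R1
Post-grant, the permanently blocked set is W6 and W5.


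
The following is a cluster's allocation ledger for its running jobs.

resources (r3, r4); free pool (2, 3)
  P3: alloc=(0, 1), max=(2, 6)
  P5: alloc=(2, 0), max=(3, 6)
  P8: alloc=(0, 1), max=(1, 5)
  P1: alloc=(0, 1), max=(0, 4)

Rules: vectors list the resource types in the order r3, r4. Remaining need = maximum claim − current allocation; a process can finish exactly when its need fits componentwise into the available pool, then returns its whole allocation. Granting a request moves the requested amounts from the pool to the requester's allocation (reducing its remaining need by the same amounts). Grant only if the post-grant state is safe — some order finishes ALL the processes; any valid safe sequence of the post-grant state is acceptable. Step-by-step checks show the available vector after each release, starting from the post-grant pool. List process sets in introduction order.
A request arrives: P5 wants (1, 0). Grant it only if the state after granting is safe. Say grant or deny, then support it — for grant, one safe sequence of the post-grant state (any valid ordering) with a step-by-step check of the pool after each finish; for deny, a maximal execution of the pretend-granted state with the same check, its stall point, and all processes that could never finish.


DENY. Granting would leave the state unsafe.
Key observation: after P1, P8 the pool peaks at (1, 5), and each blocked process is short somewhere: P3 on r3; P5 on r4.
Pretend the grant happened; the run P1, P8 goes as far as possible. Verifying each step:
  pool = (1, 3)
  P1: need (0, 3) fits (1, 3); releases (0, 1), pool now (1, 4)
  P8: need (1, 4) fits (1, 4); releases (0, 1), pool now (1, 5)
  blocked: P3 wants (2, 5), pool (1, 5) — not enough r3
  blocked: P5 wants (0, 6), pool (1, 5) — not enough r4
Had the request been granted, P3 and P5 could never finish.


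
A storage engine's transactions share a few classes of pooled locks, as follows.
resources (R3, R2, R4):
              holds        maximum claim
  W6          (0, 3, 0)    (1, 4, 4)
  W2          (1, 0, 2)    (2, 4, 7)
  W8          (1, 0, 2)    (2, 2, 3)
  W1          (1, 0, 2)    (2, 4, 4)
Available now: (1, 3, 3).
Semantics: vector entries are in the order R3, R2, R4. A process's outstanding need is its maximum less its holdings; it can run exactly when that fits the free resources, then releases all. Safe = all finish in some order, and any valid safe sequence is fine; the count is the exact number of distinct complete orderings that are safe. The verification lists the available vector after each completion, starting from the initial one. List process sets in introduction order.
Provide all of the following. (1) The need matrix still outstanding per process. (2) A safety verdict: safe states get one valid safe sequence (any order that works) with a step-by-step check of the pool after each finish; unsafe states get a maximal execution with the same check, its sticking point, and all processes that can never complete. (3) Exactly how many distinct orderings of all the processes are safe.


(1) Outstanding need per process (order R3, R2, R4):
  W6: (1, 1, 4)
  W2: (1, 4, 5)
  W8: (1, 2, 1)
  W1: (1, 4, 2)
(2) The state is SAFE; one workable sequence: W8, W6, W2, W1.
Key observation: the order's first zero-slack moment is W8 ((1, 2, 1) needed, (1, 3, 3) free — a requested resource with nothing to spare).
Walking it through:
  pool = (1, 3, 3)
  W8 needs (1, 2, 1) <= (1, 3, 3) -> finishes; pool += (1, 0, 2) = (2, 3, 5)
  W6 needs (1, 1, 4) <= (2, 3, 5) -> finishes; pool += (0, 3, 0) = (2, 6, 5)
  W2 needs (1, 4, 5) <= (2, 6, 5) -> finishes; pool += (1, 0, 2) = (3, 6, 7)
  W1 needs (1, 4, 2) <= (3, 6, 7) -> finishes; pool += (1, 0, 2) = (4, 6, 9)
(3) The exact count: 2 of the possible complete orderings are safe sequences.


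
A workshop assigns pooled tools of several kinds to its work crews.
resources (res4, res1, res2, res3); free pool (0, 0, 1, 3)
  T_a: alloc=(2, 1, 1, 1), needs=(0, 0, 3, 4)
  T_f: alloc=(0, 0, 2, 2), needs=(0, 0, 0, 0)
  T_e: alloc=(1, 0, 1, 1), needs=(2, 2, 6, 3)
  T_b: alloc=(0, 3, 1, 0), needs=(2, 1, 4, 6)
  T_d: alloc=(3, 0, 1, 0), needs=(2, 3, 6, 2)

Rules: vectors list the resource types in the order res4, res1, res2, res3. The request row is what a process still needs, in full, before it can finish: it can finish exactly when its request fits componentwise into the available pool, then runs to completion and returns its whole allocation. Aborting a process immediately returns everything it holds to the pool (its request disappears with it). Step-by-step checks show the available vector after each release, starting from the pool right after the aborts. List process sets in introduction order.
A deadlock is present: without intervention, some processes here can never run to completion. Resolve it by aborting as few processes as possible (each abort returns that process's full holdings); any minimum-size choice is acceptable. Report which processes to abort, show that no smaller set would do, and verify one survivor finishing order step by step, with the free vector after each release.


The answer: abort T_e.
Key observation: T_d had no path to completion before; after the abort of T_e ((1, 0, 1, 1) returned), step 4 is where it fits.
No smaller set exists: with zero aborts the deadlock remains.
The survivors complete as T_f, T_a, T_b, T_d. Check, step by step (starting from the post-abort pool):
  pool = (1, 0, 2, 4)
  run T_f (needs (0, 0, 0, 0), free (1, 0, 2, 4)); after release of (0, 0, 2, 2) the pool is (1, 0, 4, 6)
  run T_a (needs (0, 0, 3, 4), free (1, 0, 4, 6)); after release of (2, 1, 1, 1) the pool is (3, 1, 5, 7)
  run T_b (needs (2, 1, 4, 6), free (3, 1, 5, 7)); after release of (0, 3, 1, 0) the pool is (3, 4, 6, 7)
  run T_d (needs (2, 3, 6, 2), free (3, 4, 6, 7)); after release of (3, 0, 1, 0) the pool is (6, 4, 7, 7)


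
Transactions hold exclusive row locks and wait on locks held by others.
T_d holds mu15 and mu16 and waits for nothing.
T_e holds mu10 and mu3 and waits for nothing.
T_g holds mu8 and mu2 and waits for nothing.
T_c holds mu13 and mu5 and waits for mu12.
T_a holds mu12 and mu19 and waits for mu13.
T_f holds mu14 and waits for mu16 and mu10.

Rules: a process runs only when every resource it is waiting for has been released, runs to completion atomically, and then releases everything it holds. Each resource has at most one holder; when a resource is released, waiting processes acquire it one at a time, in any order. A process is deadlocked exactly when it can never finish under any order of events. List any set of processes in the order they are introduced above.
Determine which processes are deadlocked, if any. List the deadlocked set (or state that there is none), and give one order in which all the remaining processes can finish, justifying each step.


Deadlocked: T_c and T_a.
Key observation: T_c -> T_a -> T_c is a circular wait — nothing in it can go first; no other process is dragged down with it.
One completion order for the rest: T_g, T_e, T_d, T_f.
Check, step by step:
  T_g: no waits; runs immediately, freeing mu8 and mu2
  T_e: no waits; runs immediately, freeing mu10 and mu3
  T_d: no waits; runs immediately, freeing mu15 and mu16
  T_f waits on mu16 and mu10 — all released -> runs and releases mu14


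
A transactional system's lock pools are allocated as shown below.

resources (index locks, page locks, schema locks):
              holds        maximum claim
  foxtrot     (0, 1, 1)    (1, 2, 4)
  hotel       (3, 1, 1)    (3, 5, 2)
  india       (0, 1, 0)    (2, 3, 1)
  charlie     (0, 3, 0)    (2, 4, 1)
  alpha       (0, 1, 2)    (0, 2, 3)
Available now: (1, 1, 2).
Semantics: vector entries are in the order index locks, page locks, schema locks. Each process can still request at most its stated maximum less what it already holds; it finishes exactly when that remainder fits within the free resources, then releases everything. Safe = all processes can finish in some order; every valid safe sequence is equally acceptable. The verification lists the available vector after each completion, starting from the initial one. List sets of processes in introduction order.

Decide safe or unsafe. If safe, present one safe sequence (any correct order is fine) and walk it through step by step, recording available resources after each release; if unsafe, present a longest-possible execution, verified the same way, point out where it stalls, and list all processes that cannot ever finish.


UNSAFE.
Key observation: after alpha, foxtrot the pool peaks at (1, 3, 5), and each blocked process is short somewhere: hotel on page locks; india on index locks; charlie on index locks.
A maximal execution: alpha, foxtrot — then nothing else fits. Verifying each step:
  pool = (1, 1, 2)
  alpha needs (0, 1, 1) <= (1, 1, 2) -> finishes; pool += (0, 1, 2) = (1, 2, 4)
  foxtrot needs (1, 1, 3) <= (1, 2, 4) -> finishes; pool += (0, 1, 1) = (1, 3, 5)
  blocked: hotel wants (0, 4, 1), pool (1, 3, 5) — not enough page locks
  blocked: india wants (2, 2, 1), pool (1, 3, 5) — not enough index locks
  blocked: charlie wants (2, 1, 1), pool (1, 3, 5) — not enough index locks
Never able to finish: hotel, india and charlie.


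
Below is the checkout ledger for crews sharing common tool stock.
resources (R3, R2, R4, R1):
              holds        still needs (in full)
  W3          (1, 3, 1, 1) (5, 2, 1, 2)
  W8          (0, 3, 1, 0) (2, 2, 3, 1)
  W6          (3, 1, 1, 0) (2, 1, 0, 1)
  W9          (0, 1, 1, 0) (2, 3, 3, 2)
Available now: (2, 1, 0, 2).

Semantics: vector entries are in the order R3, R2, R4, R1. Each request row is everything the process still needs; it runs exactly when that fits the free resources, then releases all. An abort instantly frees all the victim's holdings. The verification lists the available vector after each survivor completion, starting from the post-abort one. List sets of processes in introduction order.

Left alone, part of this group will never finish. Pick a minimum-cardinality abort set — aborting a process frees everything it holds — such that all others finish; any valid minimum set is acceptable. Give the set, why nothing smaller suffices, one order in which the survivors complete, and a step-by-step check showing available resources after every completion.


The answer: abort W8.
Key observation: W9 was stuck for good until W8 gave back (0, 3, 1, 0); in the order shown it finishes at step 3.
No smaller set exists: with zero aborts the deadlock remains.
One survivor order: W6, W3, W9. Verifying each step (post-abort pool first):
  pool = (2, 4, 1, 2)
  W6: need (2, 1, 0, 1) fits (2, 4, 1, 2); releases (3, 1, 1, 0), pool now (5, 5, 2, 2)
  W3: need (5, 2, 1, 2) fits (5, 5, 2, 2); releases (1, 3, 1, 1), pool now (6, 8, 3, 3)
  W9: need (2, 3, 3, 2) fits (6, 8, 3, 3); releases (0, 1, 1, 0), pool now (6, 9, 4, 3)


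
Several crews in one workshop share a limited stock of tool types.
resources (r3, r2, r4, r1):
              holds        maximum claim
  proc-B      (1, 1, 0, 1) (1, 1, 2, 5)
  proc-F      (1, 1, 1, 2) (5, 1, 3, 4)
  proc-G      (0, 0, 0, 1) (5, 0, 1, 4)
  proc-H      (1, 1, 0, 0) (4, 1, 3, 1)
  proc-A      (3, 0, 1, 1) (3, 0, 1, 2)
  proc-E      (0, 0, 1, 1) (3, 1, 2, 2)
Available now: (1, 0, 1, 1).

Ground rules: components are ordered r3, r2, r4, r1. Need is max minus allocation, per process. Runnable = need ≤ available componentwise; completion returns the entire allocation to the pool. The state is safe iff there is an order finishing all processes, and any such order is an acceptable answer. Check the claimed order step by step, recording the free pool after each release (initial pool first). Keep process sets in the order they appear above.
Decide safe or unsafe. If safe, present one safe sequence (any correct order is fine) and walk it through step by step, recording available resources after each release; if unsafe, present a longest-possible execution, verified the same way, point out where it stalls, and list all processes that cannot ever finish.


SAFE, for example via the order proc-A, proc-F, proc-B, proc-H, proc-G, proc-E.
Key observation: reading the order forward, proc-A is the first process whose need (0, 0, 0, 1) meets the free pool (1, 0, 1, 1) exactly on a resource it requests.
Walking it through:
  pool = (1, 0, 1, 1)
  proc-A: need (0, 0, 0, 1) fits (1, 0, 1, 1); releases (3, 0, 1, 1), pool now (4, 0, 2, 2)
  proc-F: need (4, 0, 2, 2) fits (4, 0, 2, 2); releases (1, 1, 1, 2), pool now (5, 1, 3, 4)
  proc-B: need (0, 0, 2, 4) fits (5, 1, 3, 4); releases (1, 1, 0, 1), pool now (6, 2, 3, 5)
  proc-H: need (3, 0, 3, 1) fits (6, 2, 3, 5); releases (1, 1, 0, 0), pool now (7, 3, 3, 5)
  proc-G: need (5, 0, 1, 3) fits (7, 3, 3, 5); releases (0, 0, 0, 1), pool now (7, 3, 3, 6)
  proc-E: need (3, 1, 1, 1) fits (7, 3, 3, 6); releases (0, 0, 1, 1), pool now (7, 3, 4, 7)


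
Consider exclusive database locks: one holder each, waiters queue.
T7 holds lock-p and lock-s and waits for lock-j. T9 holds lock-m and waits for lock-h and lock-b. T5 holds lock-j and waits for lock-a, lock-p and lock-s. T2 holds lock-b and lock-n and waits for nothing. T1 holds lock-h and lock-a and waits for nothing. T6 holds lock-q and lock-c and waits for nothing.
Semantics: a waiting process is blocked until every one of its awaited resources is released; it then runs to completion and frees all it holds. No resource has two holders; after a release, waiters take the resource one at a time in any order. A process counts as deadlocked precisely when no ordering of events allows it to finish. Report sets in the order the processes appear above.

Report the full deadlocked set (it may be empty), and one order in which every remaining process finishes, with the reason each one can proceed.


Deadlocked set: T7 and T5.
Key observation: the waits loop around T7 -> T5 -> T7 with no way out; no other process is dragged down with it.
The rest can finish in the order T1, T2, T6, T9.
Walking it through:
  T1 waits on nothing -> runs at once and releases lock-h and lock-a
  T2 waits on nothing -> runs at once and releases lock-b and lock-n
  T6 waits on nothing -> runs at once and releases lock-q and lock-c
  run T9 (all its waits — lock-h and lock-b — are resolved); releases lock-m


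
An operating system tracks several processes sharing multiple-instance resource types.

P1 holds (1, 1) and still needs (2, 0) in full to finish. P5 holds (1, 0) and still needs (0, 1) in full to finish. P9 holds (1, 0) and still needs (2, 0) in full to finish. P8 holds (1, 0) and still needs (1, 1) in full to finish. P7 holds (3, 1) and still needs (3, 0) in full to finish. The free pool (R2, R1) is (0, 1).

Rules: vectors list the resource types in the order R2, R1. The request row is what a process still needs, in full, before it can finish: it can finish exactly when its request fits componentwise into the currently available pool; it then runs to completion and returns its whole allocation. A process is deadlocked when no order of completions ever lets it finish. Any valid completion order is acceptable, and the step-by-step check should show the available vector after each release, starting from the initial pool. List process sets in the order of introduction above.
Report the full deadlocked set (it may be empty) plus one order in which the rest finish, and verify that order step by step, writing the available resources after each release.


Nothing here is deadlocked.
Key observation: P5 fits the free pool immediately, and its release cascades until everyone finishes.
The rest can finish in the order P5, P8, P1, P9, P7. Step-by-step check:
  pool = (0, 1)
  P5: need (0, 1) fits (0, 1); releases (1, 0), pool now (1, 1)
  P8: need (1, 1) fits (1, 1); releases (1, 0), pool now (2, 1)
  P1: need (2, 0) fits (2, 1); releases (1, 1), pool now (3, 2)
  P9: need (2, 0) fits (3, 2); releases (1, 0), pool now (4, 2)
  P7: need (3, 0) fits (4, 2); releases (3, 1), pool now (7, 3)


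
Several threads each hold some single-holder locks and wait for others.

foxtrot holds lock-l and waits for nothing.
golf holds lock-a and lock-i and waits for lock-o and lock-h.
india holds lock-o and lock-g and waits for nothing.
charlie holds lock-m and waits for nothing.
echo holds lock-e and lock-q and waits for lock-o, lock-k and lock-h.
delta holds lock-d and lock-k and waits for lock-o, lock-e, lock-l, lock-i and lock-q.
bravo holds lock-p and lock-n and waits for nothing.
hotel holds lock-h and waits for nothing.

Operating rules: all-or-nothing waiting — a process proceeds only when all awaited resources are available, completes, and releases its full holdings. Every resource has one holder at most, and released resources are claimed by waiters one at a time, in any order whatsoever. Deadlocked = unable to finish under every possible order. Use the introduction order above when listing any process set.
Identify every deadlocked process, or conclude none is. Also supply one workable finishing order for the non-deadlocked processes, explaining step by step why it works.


Deadlocked: echo and delta.
Key observation: echo -> delta -> echo is a circular wait — nothing in it can go first; no other process is dragged down with it.
One completion order for the rest: india, hotel, charlie, golf, foxtrot, bravo.
Step-by-step check:
  india waits on nothing -> runs at once and releases lock-o and lock-g
  hotel waits on nothing -> runs at once and releases lock-h
  charlie waits on nothing -> runs at once and releases lock-m
  run golf (all its waits — lock-o and lock-h — are resolved); releases lock-a and lock-i
  foxtrot waits on nothing -> runs at once and releases lock-l
  bravo waits on nothing -> runs at once and releases lock-p and lock-n


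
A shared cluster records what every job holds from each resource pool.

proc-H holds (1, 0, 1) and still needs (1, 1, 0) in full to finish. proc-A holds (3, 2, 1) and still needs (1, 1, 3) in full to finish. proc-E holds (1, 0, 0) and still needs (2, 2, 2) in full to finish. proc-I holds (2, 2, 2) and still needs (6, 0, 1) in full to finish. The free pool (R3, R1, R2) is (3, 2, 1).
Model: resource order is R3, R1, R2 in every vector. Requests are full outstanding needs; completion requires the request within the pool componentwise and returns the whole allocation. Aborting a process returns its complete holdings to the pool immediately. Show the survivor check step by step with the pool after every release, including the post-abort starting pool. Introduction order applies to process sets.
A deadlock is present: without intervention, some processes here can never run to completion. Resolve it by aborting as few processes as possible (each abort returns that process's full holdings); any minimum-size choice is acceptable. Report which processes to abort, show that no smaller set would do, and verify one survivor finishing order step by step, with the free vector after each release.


Abort proc-I.
Key observation: the returned (2, 2, 2) from proc-I is what brings proc-A — unrunnable before, under any order — into play at step 2.
Minimality: the empty abort set fails — the state is deadlocked as it stands.
Survivors finish in the order: proc-H, proc-A, proc-E. Verifying each step (pool after the aborts first):
  pool = (5, 4, 3)
  proc-H needs (1, 1, 0) <= (5, 4, 3) -> finishes; pool += (1, 0, 1) = (6, 4, 4)
  proc-A needs (1, 1, 3) <= (6, 4, 4) -> finishes; pool += (3, 2, 1) = (9, 6, 5)
  proc-E needs (2, 2, 2) <= (9, 6, 5) -> finishes; pool += (1, 0, 0) = (10, 6, 5)


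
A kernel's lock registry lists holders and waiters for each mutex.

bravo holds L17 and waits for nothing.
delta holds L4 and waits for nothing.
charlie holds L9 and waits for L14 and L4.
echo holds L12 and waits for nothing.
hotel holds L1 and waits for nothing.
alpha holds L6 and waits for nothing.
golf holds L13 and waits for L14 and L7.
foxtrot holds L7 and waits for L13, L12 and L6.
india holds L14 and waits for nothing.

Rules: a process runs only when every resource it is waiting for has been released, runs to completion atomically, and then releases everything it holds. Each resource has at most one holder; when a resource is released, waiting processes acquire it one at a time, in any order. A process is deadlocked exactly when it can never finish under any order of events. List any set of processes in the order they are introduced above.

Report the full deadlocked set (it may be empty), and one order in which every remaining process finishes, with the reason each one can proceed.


Deadlocked: golf and foxtrot.
Key observation: the cycle golf -> foxtrot -> golf can never break — each member waits on the next; no other process is dragged down with it.
A valid finishing order for the others: india, bravo, delta, hotel, echo, alpha, charlie.
Walking it through:
  india waits on nothing -> runs at once and releases L14
  bravo waits on nothing -> runs at once and releases L17
  delta waits on nothing -> runs at once and releases L4
  hotel waits on nothing -> runs at once and releases L1
  echo waits on nothing -> runs at once and releases L12
  alpha waits on nothing -> runs at once and releases L6
  run charlie (all its waits — L14 and L4 — are resolved); releases L9


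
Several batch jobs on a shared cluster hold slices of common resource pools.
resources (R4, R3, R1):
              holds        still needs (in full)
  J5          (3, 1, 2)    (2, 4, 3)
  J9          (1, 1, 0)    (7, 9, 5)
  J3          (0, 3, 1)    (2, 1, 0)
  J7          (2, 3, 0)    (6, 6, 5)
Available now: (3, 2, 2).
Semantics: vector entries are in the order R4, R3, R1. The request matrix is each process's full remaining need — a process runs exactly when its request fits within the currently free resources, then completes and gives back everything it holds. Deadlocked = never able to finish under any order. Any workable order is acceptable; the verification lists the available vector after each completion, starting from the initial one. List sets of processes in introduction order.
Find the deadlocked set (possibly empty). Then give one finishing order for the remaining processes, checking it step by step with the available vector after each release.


No process is deadlocked.
Key observation: J3 can run right away; the returned allocation unlocks the remaining processes in turn.
A valid finishing order for the others: J3, J5, J7, J9. Check, step by step:
  pool = (3, 2, 2)
  J3: need (2, 1, 0) fits (3, 2, 2); releases (0, 3, 1), pool now (3, 5, 3)
  J5: need (2, 4, 3) fits (3, 5, 3); releases (3, 1, 2), pool now (6, 6, 5)
  J7: need (6, 6, 5) fits (6, 6, 5); releases (2, 3, 0), pool now (8, 9, 5)
  J9: need (7, 9, 5) fits (8, 9, 5); releases (1, 1, 0), pool now (9, 10, 5)


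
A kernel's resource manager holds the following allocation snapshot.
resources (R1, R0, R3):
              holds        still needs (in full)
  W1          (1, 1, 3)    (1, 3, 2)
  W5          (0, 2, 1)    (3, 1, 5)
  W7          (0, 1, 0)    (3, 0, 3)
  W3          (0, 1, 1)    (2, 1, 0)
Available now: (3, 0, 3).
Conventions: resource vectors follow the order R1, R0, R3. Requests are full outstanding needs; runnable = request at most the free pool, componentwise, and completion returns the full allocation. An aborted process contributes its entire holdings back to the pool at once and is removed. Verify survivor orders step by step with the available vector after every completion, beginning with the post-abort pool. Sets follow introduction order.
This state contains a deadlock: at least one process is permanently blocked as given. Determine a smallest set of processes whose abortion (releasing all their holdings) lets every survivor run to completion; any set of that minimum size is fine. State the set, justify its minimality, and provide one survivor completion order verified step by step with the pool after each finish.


The answer: abort W1.
Key observation: the returned (1, 1, 3) from W1 is what brings W5 — unrunnable before, under any order — into play at step 3.
Why nothing smaller works: aborting no one leaves the state deadlocked as given.
The survivors complete as W7, W3, W5. Walking it through (starting from the post-abort pool):
  pool = (4, 1, 6)
  run W7 (needs (3, 0, 3), free (4, 1, 6)); after release of (0, 1, 0) the pool is (4, 2, 6)
  run W3 (needs (2, 1, 0), free (4, 2, 6)); after release of (0, 1, 1) the pool is (4, 3, 7)
  run W5 (needs (3, 1, 5), free (4, 3, 7)); after release of (0, 2, 1) the pool is (4, 5, 8)


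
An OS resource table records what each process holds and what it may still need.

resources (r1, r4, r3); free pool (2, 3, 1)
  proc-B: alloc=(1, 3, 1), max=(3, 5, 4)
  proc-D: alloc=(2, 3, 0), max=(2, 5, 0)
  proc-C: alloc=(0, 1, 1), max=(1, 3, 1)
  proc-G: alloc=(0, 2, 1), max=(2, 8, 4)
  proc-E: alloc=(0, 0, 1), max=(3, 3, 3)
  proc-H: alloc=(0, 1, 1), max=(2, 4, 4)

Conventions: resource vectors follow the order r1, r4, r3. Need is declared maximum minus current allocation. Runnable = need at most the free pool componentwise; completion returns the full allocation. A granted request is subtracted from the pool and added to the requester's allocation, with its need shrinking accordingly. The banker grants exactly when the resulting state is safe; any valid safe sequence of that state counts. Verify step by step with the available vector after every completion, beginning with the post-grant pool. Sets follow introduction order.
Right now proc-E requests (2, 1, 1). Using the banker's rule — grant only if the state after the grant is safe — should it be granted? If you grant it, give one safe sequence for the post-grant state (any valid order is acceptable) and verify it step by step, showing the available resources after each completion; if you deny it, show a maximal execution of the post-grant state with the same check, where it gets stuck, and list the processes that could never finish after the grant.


GRANT — the state after the grant stays safe, e.g. via proc-D, proc-C, proc-E, proc-H, proc-B, proc-G.
Key observation: post-grant, (0, 2, 0) remains, and an order beginning with proc-D completes everyone.
Step-by-step check of the post-grant state:
  pool = (0, 2, 0)
  proc-D: need (0, 2, 0) fits (0, 2, 0); releases (2, 3, 0), pool now (2, 5, 0)
  proc-C: need (1, 2, 0) fits (2, 5, 0); releases (0, 1, 1), pool now (2, 6, 1)
  proc-E: need (1, 2, 1) fits (2, 6, 1); releases (2, 1, 2), pool now (4, 7, 3)
  proc-H: need (2, 3, 3) fits (4, 7, 3); releases (0, 1, 1), pool now (4, 8, 4)
  proc-B: need (2, 2, 3) fits (4, 8, 4); releases (1, 3, 1), pool now (5, 11, 5)
  proc-G: need (2, 6, 3) fits (5, 11, 5); releases (0, 2, 1), pool now (5, 13, 6)


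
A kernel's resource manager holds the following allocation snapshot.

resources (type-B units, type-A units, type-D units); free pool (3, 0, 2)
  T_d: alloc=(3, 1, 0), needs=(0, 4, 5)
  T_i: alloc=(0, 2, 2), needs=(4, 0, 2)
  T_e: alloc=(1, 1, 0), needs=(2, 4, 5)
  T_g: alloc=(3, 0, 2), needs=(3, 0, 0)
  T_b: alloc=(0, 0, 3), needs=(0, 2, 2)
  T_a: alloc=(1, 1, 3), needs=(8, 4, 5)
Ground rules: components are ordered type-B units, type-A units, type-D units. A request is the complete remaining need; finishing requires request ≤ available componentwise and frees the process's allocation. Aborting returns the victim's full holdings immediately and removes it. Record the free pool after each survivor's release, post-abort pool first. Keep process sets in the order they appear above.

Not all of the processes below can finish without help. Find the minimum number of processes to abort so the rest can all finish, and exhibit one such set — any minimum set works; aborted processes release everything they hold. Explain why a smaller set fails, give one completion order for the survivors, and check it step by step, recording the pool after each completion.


Minimum abort set: T_d and T_e.
Key observation: T_a could never have finished before the abort; with (4, 2, 0) returned by T_d and T_e, it fits at step 4.
Why nothing smaller works — every single abort fails: T_d alone leaves T_e blocked (short on type-A units); T_i alone leaves T_d blocked (short on type-A units); T_e alone leaves T_d blocked (short on type-A units); T_g alone leaves T_d blocked (short on type-A units); T_b alone leaves T_d blocked (short on type-A units); T_a alone leaves T_d blocked (short on type-A units).
Survivors finish in the order: T_g, T_b, T_i, T_a. Walking it through (pool after the aborts first):
  pool = (7, 2, 2)
  T_g: need (3, 0, 0) fits (7, 2, 2); releases (3, 0, 2), pool now (10, 2, 4)
  T_b: need (0, 2, 2) fits (10, 2, 4); releases (0, 0, 3), pool now (10, 2, 7)
  T_i: need (4, 0, 2) fits (10, 2, 7); releases (0, 2, 2), pool now (10, 4, 9)
  T_a: need (8, 4, 5) fits (10, 4, 9); releases (1, 1, 3), pool now (11, 5, 12)


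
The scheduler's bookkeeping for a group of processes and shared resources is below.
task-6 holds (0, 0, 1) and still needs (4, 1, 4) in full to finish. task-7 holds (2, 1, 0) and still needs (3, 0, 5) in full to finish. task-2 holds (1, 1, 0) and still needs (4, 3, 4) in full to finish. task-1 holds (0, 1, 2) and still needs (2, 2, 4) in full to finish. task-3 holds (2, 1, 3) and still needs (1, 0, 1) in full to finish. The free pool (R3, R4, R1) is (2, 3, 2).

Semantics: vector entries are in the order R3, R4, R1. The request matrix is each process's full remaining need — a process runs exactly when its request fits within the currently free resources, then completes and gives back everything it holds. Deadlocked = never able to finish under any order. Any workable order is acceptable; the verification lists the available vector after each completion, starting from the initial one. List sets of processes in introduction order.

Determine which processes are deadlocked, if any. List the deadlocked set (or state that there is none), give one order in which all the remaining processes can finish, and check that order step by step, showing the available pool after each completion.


Nothing here is deadlocked.
Key observation: task-3 leads a chain of completions in which each release enables another process.
A valid finishing order for the others: task-3, task-6, task-1, task-7, task-2. Walking it through:
  pool = (2, 3, 2)
  task-3 needs (1, 0, 1) <= (2, 3, 2) -> finishes; pool += (2, 1, 3) = (4, 4, 5)
  task-6 needs (4, 1, 4) <= (4, 4, 5) -> finishes; pool += (0, 0, 1) = (4, 4, 6)
  task-1 needs (2, 2, 4) <= (4, 4, 6) -> finishes; pool += (0, 1, 2) = (4, 5, 8)
  task-7 needs (3, 0, 5) <= (4, 5, 8) -> finishes; pool += (2, 1, 0) = (6, 6, 8)
  task-2 needs (4, 3, 4) <= (6, 6, 8) -> finishes; pool += (1, 1, 0) = (7, 7, 8)


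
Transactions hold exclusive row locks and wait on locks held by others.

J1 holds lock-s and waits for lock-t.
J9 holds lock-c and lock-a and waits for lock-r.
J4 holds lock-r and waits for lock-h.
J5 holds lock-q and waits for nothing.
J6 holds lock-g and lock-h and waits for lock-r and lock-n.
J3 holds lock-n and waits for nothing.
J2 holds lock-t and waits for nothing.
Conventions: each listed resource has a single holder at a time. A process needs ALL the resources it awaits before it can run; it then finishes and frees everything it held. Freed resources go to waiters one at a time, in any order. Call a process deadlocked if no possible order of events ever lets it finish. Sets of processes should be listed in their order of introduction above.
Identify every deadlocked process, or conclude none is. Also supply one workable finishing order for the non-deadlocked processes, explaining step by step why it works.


Deadlocked set: J9, J4 and J6.
Key observation: the loop J4 -> J6 -> J4 blocks itself forever; J9 waits into the deadlock from upstream.
One completion order for the rest: J2, J5, J1, J3.
Check, step by step:
  J2: no waits; runs immediately, freeing lock-t
  J5: no waits; runs immediately, freeing lock-q
  J1 waits on lock-t — all released -> runs and releases lock-s
  J3: no waits; runs immediately, freeing lock-n


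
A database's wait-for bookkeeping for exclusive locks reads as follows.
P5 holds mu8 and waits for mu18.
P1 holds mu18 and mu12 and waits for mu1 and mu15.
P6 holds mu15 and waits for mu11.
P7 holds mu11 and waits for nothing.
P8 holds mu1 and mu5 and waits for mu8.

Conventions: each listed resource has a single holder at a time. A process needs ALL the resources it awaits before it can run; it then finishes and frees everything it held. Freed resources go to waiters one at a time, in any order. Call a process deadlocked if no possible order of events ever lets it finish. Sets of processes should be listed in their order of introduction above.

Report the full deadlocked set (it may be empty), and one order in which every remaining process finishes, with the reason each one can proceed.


The deadlocked set is P5, P1 and P8.
Key observation: the waits loop around P5 -> P1 -> P8 -> P5 with no way out; no other process is dragged down with it.
The rest can finish in the order P7, P6.
Check, step by step:
  run P7 (it waits on nothing); releases mu11
  P6: everything it awaited (mu11) is free; runs, freeing mu15


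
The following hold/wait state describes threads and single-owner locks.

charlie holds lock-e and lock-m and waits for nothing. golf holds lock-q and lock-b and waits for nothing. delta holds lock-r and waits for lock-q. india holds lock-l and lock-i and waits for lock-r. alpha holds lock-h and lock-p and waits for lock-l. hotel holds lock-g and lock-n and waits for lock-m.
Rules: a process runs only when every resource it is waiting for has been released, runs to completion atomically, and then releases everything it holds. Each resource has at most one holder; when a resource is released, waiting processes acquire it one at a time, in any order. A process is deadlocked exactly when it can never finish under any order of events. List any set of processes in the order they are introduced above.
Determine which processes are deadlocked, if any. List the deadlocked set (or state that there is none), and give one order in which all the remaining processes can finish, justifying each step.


The deadlocked set is empty.
Key observation: the wait relation is loop-free; peeling off processes with no waits unwinds the whole state.
A valid finishing order for the others: golf, delta, india, alpha, charlie, hotel.
Step-by-step check:
  golf: no waits; runs immediately, freeing lock-q and lock-b
  delta: everything it awaited (lock-q) is free; runs, freeing lock-r
  india: everything it awaited (lock-r) is free; runs, freeing lock-l and lock-i
  alpha: everything it awaited (lock-l) is free; runs, freeing lock-h and lock-p
  charlie: no waits; runs immediately, freeing lock-e and lock-m
  hotel: everything it awaited (lock-m) is free; runs, freeing lock-g and lock-n


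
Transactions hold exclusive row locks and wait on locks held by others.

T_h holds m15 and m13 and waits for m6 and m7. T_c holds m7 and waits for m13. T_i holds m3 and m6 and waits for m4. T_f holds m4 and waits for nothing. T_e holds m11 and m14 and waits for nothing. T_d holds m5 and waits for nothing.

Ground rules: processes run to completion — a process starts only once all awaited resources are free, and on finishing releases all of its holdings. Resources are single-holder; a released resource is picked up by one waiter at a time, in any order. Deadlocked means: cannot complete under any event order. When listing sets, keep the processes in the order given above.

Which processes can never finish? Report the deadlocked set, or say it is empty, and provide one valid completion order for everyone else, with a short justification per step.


Deadlocked set: T_h and T_c.
Key observation: nobody on the ring T_h -> T_c -> T_h can start until another member finishes, which never happens; no other process is dragged down with it.
A valid finishing order for the others: T_f, T_i, T_e, T_d.
Walking it through:
  run T_f (it waits on nothing); releases m4
  T_i: everything it awaited (m4) is free; runs, freeing m3 and m6
  run T_e (it waits on nothing); releases m11 and m14
  run T_d (it waits on nothing); releases m5


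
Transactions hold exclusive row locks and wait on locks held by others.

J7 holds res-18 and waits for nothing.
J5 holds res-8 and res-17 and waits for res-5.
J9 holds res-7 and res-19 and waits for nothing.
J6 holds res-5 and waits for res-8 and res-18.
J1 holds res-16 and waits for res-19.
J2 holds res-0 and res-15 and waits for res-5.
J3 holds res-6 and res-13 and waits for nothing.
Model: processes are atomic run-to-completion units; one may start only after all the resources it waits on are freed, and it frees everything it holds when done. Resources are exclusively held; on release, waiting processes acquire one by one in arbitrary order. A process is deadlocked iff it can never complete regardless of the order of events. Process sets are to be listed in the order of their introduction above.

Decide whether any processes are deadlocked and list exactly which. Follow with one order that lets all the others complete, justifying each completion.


Deadlocked set: J5, J6 and J2.
Key observation: the knot is the closed ring of waits J5 -> J6 -> J5; J2 waits into the deadlock from upstream.
One completion order for the rest: J3, J7, J9, J1.
Verifying each step:
  run J3 (it waits on nothing); releases res-6 and res-13
  run J7 (it waits on nothing); releases res-18
  run J9 (it waits on nothing); releases res-7 and res-19
  J1: everything it awaited (res-19) is free; runs, freeing res-16
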